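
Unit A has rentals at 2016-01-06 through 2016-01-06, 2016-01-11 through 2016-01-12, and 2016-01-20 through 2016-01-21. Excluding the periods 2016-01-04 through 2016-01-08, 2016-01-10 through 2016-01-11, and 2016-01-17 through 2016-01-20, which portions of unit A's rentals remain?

2016-01-12 through 2016-01-12, 2016-01-21 through 2016-01-21

2016-01-06 through 2016-01-06 lies entirely inside B → drops out.
2016-01-11 through 2016-01-12 with B removed leaves 2016-01-12 through 2016-01-12.
2016-01-20 through 2016-01-21 with B removed leaves 2016-01-21 through 2016-01-21.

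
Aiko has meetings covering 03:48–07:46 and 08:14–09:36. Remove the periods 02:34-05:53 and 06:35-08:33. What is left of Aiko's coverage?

03:48–07:46 \ B = 05:53–06:35.
08:14–09:36 \ B = 08:33–09:36.

05:53–06:35, 08:33–09:36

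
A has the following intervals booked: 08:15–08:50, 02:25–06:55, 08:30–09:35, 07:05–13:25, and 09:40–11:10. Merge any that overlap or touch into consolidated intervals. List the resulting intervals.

02:25–06:55, 07:05–13:25

Sort by start: 02:25–06:55, 07:05–13:25, 08:15–08:50, 08:30–09:35, 09:40–11:10.
07:05–13:25 is disjoint → start new block.
08:15–08:50 overlaps/touches 07:05–13:25 → extend to 07:05–13:25.
08:30–09:35 overlaps/touches 07:05–13:25 → extend to 07:05–13:25.
09:40–11:10 overlaps/touches 07:05–13:25 → extend to 07:05–13:25.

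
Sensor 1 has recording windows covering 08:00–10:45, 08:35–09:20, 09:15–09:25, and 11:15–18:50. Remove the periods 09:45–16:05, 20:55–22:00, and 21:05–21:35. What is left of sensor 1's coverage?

First set merges to 08:00–10:45, 11:15–18:50.
Second set merges to 09:45–16:05, 20:55–22:00.
08:00–10:45 minus B → 08:00–09:45.
11:15–18:50 minus B → 16:05–18:50.

08:00–09:45, 16:05–18:50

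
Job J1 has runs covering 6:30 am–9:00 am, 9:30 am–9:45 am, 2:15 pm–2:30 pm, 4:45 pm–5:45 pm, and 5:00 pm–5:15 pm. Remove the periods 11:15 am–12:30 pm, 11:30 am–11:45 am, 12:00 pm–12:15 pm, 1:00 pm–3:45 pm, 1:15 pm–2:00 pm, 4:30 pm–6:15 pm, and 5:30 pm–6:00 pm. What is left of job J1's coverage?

First set merges to 6:30 am–9:00 am, 9:30 am–9:45 am, 2:15 pm–2:30 pm, 4:45 pm–5:45 pm.
Second set merges to 11:15 am–12:30 pm, 1:00 pm–3:45 pm, 4:30 pm–6:15 pm.
6:30 am–9:00 am is untouched.
9:30 am–9:45 am is untouched.
2:15 pm–2:30 pm lies entirely inside B → drops out.
4:45 pm–5:45 pm lies entirely inside B → drops out.

6:30 am–9:00 am, 9:30 am–9:45 am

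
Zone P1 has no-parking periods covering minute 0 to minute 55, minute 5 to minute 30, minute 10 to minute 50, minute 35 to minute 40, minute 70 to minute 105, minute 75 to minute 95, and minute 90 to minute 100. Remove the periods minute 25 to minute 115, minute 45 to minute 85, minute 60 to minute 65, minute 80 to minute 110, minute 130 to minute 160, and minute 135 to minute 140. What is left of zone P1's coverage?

Merge the first list: minute 0 to minute 55, minute 70 to minute 105.
Merge the second list: minute 25 to minute 115, minute 130 to minute 160.
minute 0 to minute 55 with B removed leaves minute 0 to minute 25.
minute 70 to minute 105 lies entirely inside B → drops out.

minute 0 to minute 25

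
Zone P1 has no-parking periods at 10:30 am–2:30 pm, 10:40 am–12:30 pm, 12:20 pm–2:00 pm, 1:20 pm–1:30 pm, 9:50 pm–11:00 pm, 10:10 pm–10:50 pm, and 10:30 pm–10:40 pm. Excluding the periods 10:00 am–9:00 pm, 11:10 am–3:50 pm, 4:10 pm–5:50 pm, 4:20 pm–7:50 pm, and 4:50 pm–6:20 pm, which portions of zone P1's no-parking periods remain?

9:50 pm-11:00 pm

A, merged: 10:30 am-2:30 pm, 9:50 pm-11:00 pm.
B, merged: 10:00 am-9:00 pm.
10:30 am-2:30 pm lies entirely inside B → drops out.
9:50 pm-11:00 pm is untouched.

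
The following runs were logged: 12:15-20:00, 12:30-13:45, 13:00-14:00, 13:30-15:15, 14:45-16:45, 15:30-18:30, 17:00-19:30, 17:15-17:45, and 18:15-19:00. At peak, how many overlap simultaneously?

At 13:30, 4 of the intervals are simultaneously active.
No point has more.

4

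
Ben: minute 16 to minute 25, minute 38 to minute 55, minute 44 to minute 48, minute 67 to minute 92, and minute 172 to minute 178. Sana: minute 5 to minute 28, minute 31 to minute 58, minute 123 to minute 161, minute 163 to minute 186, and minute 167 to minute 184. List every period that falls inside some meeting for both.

First set merges to minute 16 to minute 25, minute 38 to minute 55, minute 67 to minute 92, minute 172 to minute 178.
Second set merges to minute 5 to minute 28, minute 31 to minute 58, minute 123 to minute 161, minute 163 to minute 186.
minute 16 to minute 25 overlaps B on minute 16 to minute 25.
minute 38 to minute 55 overlaps B on minute 38 to minute 55.
minute 67 to minute 92 falls entirely outside B.
minute 172 to minute 178 overlaps B on minute 172 to minute 178.

minute 16 to minute 25, minute 38 to minute 55, minute 172 to minute 178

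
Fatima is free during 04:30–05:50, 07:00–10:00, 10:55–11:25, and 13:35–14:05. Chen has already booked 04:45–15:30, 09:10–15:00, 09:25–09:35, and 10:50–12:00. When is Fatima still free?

B, merged: 04:45–15:30.
04:30–05:50 minus B → 04:30–04:45.
07:00–10:00: fully covered by B → removed.
10:55–11:25: fully covered by B → removed.
13:35–14:05: fully covered by B → removed.

04:30–04:45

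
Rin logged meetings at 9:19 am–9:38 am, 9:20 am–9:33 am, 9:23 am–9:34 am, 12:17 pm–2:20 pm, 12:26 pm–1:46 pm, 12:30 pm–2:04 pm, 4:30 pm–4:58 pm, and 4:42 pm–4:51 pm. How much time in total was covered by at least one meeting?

2 h 50 min

Merged: 9:19 am-9:38 am, 12:17 pm-2:20 pm, 4:30 pm-4:58 pm.
Lengths: 19 min + 2 h 3 min + 28 min = 2 h 50 min.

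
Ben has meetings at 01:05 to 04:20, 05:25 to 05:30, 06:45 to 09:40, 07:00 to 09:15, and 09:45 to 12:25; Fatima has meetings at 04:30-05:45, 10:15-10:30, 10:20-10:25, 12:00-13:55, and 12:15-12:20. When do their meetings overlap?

A, merged: 01:05–04:20, 05:25–05:30, 06:45–09:40, 09:45–12:25.
B, merged: 04:30–05:45, 10:15–10:30, 12:00–13:55.
01:05–04:20 falls entirely outside B.
05:25–05:30 overlaps B on 05:25–05:30.
06:45–09:40 falls entirely outside B.
09:45–12:25 overlaps B on 10:15–10:30, 12:00–12:25.

05:25–05:30, 10:15–10:30, 12:00–12:25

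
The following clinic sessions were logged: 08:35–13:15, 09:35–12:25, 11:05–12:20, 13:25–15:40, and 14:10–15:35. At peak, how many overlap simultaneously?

3

At 11:05, 3 of the intervals are simultaneously active.
No point has more.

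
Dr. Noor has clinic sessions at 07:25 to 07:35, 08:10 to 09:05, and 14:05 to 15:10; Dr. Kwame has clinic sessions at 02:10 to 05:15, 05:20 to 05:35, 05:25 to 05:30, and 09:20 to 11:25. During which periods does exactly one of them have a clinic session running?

02:10-05:15, 05:20-05:35, 07:25-07:35, 08:10-09:05, 09:20-11:25, 14:05-15:10

B, merged: 02:10-05:15, 05:20-05:35, 09:20-11:25.
Only in the first: 07:25-07:35, 08:10-09:05, 14:05-15:10.
Only in the second: 02:10-05:15, 05:20-05:35, 09:20-11:25.
Together these are the periods covered by exactly one.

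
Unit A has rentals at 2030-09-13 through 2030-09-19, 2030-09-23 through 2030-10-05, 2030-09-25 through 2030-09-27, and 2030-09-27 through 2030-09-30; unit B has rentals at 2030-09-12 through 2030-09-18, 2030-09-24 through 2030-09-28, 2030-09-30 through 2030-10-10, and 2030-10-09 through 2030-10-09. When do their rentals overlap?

2030-09-13 through 2030-09-18, 2030-09-24 through 2030-09-28, 2030-09-30 through 2030-10-05

First set merges to 2030-09-13 through 2030-09-19, 2030-09-23 through 2030-10-05.
Second set merges to 2030-09-12 through 2030-09-18, 2030-09-24 through 2030-09-28, 2030-09-30 through 2030-10-10.
2030-09-13 through 2030-09-19 overlaps B on 2030-09-13 through 2030-09-18.
2030-09-23 through 2030-10-05 overlaps B on 2030-09-24 through 2030-09-28, 2030-09-30 through 2030-10-05.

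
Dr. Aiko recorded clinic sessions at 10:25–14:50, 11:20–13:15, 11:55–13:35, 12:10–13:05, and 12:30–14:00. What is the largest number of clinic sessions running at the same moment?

5

Sweep endpoints in order; track running count of active intervals.
Peak of 5 reached at 12:30.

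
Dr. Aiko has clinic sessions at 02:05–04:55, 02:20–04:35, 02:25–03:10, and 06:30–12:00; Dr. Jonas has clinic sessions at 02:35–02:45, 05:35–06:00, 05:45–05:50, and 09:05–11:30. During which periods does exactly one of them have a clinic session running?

Merge the first list: 02:05–04:55, 06:30–12:00.
Merge the second list: 02:35–02:45, 05:35–06:00, 09:05–11:30.
A \ B = 02:05–02:35, 02:45–04:55, 06:30–09:05, 11:30–12:00.
B \ A = 05:35–06:00.
Union of the two gives the symmetric difference.

02:05–02:35, 02:45–04:55, 05:35–06:00, 06:30–09:05, 11:30–12:00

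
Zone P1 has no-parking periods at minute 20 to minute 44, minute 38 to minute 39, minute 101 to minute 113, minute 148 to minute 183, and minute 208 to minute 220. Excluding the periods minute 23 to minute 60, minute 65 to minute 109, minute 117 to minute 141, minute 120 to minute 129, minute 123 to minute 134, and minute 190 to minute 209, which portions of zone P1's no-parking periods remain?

minute 20 to minute 23, minute 109 to minute 113, minute 148 to minute 183, minute 209 to minute 220

Merge the first list: minute 20 to minute 44, minute 101 to minute 113, minute 148 to minute 183, minute 208 to minute 220.
Merge the second list: minute 23 to minute 60, minute 65 to minute 109, minute 117 to minute 141, minute 190 to minute 209.
minute 20 to minute 44 with B removed leaves minute 20 to minute 23.
minute 101 to minute 113 with B removed leaves minute 109 to minute 113.
minute 148 to minute 183 is untouched.
minute 208 to minute 220 with B removed leaves minute 209 to minute 220.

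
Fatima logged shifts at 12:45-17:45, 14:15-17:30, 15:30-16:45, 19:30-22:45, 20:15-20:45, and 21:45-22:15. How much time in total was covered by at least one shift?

Merged: 12:45–17:45, 19:30–22:45.
Lengths: 5 h + 3 h 15 min = 8 h 15 min.

8 h 15 min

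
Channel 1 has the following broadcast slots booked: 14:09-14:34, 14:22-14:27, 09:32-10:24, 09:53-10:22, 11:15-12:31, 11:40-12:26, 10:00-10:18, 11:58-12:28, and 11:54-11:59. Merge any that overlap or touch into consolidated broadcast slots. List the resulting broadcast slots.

Sort by start: 09:32–10:24, 09:53–10:22, 10:00–10:18, 11:15–12:31, 11:40–12:26, 11:54–11:59, 11:58–12:28, 14:09–14:34, 14:22–14:27.
09:53–10:22 overlaps/touches 09:32–10:24 → extend to 09:32–10:24.
10:00–10:18 overlaps/touches 09:32–10:24 → extend to 09:32–10:24.
11:15–12:31 is disjoint → start new block.
11:40–12:26 overlaps/touches 11:15–12:31 → extend to 11:15–12:31.
11:54–11:59 overlaps/touches 11:15–12:31 → extend to 11:15–12:31.
11:58–12:28 overlaps/touches 11:15–12:31 → extend to 11:15–12:31.
14:09–14:34 is disjoint → start new block.
14:22–14:27 overlaps/touches 14:09–14:34 → extend to 14:09–14:34.

09:32–10:24, 11:15–12:31, 14:09–14:34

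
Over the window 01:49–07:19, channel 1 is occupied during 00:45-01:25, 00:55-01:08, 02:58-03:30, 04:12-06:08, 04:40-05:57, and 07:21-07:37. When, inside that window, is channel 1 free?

01:49–02:58, 03:30–04:12, 06:08–07:19

The merged coverage is 00:45–01:25, 02:58–03:30, 04:12–06:08, 07:21–07:37.
Gaps within 01:49–07:19: 01:49–02:58, 03:30–04:12, 06:08–07:19.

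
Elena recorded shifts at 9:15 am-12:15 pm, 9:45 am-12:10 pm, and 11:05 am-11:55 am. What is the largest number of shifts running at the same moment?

3

Sweep endpoints in order; track running count of active intervals.
Peak of 3 reached at 11:05 am.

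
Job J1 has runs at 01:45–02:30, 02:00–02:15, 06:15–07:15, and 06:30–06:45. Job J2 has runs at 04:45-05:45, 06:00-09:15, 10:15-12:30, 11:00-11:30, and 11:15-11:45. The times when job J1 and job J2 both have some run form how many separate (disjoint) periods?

1

Merge the first list: 01:45–02:30, 06:15–07:15.
Merge the second list: 04:45–05:45, 06:00–09:15, 10:15–12:30.
A ∩ B = 06:15–07:15.
That is 1 disjoint piece.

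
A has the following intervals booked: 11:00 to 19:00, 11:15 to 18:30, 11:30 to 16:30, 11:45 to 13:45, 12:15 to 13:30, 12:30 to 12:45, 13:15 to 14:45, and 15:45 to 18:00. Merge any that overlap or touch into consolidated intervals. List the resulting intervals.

11:15–18:30 overlaps/touches 11:00–19:00 → extend to 11:00–19:00.
11:30–16:30 overlaps/touches 11:00–19:00 → extend to 11:00–19:00.
11:45–13:45 overlaps/touches 11:00–19:00 → extend to 11:00–19:00.
12:15–13:30 overlaps/touches 11:00–19:00 → extend to 11:00–19:00.
12:30–12:45 overlaps/touches 11:00–19:00 → extend to 11:00–19:00.
13:15–14:45 overlaps/touches 11:00–19:00 → extend to 11:00–19:00.
15:45–18:00 overlaps/touches 11:00–19:00 → extend to 11:00–19:00.

11:00–19:00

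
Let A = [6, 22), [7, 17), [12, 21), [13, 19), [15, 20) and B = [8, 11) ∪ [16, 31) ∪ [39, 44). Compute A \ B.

A, merged: [6, 22).
[6, 22) minus B → [6, 8), [11, 16).

[6, 8) ∪ [11, 16)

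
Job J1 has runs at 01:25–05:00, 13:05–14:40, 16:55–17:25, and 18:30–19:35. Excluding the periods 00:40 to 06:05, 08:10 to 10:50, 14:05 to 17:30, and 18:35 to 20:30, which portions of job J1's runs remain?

01:25–05:00: fully covered by B → removed.
13:05–14:40 minus B → 13:05–14:05.
16:55–17:25: fully covered by B → removed.
18:30–19:35 minus B → 18:30–18:35.

13:05–14:05, 18:30–18:35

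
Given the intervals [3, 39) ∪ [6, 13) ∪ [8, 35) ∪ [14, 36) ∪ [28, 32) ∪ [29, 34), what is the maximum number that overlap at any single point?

5

Walk the sorted start/end points keeping a running depth.
The depth first hits 5 at 29.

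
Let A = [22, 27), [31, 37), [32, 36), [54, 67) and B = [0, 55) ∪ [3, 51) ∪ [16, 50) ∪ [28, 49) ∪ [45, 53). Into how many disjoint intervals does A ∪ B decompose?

1

First set merges to [22, 27), [31, 37), [54, 67).
Second set merges to [0, 55).
A ∪ B = [0, 67).
That is 1 disjoint piece.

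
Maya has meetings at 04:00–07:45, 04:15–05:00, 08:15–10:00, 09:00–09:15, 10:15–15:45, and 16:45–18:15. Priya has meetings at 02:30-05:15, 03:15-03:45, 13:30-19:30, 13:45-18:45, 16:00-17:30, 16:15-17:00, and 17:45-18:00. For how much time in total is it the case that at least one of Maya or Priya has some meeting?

16 h 15 min

A, merged: 04:00–07:45, 08:15–10:00, 10:15–15:45, 16:45–18:15.
B, merged: 02:30–05:15, 13:30–19:30.
A ∪ B = 02:30–07:45, 08:15–10:00, 10:15–19:30.
Total: 5 h 15 min + 1 h 45 min + 9 h 15 min = 16 h 15 min.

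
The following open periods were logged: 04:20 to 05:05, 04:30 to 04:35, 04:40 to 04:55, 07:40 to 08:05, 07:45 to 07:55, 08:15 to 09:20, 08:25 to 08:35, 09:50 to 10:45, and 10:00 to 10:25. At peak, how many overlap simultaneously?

At 04:30, 2 of the intervals are simultaneously active.
No point has more.

2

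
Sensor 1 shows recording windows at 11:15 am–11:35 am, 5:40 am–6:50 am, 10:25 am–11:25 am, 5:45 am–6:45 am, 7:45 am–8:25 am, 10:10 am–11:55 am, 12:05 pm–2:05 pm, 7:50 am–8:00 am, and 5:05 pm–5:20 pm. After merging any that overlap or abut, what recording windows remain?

Sort by start: 5:40 am–6:50 am, 5:45 am–6:45 am, 7:45 am–8:25 am, 7:50 am–8:00 am, 10:10 am–11:55 am, 10:25 am–11:25 am, 11:15 am–11:35 am, 12:05 pm–2:05 pm, 5:05 pm–5:20 pm.
5:45 am–6:45 am overlaps/touches 5:40 am–6:50 am → extend to 5:40 am–6:50 am.
7:45 am–8:25 am is disjoint → start new block.
7:50 am–8:00 am overlaps/touches 7:45 am–8:25 am → extend to 7:45 am–8:25 am.
10:10 am–11:55 am is disjoint → start new block.
10:25 am–11:25 am overlaps/touches 10:10 am–11:55 am → extend to 10:10 am–11:55 am.
11:15 am–11:35 am overlaps/touches 10:10 am–11:55 am → extend to 10:10 am–11:55 am.
12:05 pm–2:05 pm is disjoint → start new block.
5:05 pm–5:20 pm is disjoint → start new block.

5:40 am–6:50 am, 7:45 am–8:25 am, 10:10 am–11:55 am, 12:05 pm–2:05 pm, 5:05 pm–5:20 pm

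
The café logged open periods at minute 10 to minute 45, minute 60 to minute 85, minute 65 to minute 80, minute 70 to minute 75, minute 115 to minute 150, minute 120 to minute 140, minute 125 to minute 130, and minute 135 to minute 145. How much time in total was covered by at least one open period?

Merged: minute 10 to minute 45, minute 60 to minute 85, minute 115 to minute 150.
Lengths: 35 minutes + 25 minutes + 35 minutes = 95 minutes.

95 minutes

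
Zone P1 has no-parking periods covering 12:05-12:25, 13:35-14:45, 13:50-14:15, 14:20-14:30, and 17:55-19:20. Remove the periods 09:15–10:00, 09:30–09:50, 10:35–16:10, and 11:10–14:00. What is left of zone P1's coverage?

17:55–19:20

Merge the first list: 12:05–12:25, 13:35–14:45, 17:55–19:20.
Merge the second list: 09:15–10:00, 10:35–16:10.
12:05–12:25: fully covered by B → removed.
13:35–14:45: fully covered by B → removed.
17:55–19:20: no B overlap → unchanged.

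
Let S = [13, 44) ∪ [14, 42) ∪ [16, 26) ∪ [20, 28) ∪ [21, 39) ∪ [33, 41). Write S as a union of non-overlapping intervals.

[14, 42) overlaps/touches [13, 44) → extend to [13, 44).
[16, 26) overlaps/touches [13, 44) → extend to [13, 44).
[20, 28) overlaps/touches [13, 44) → extend to [13, 44).
[21, 39) overlaps/touches [13, 44) → extend to [13, 44).
[33, 41) overlaps/touches [13, 44) → extend to [13, 44).

[13, 44)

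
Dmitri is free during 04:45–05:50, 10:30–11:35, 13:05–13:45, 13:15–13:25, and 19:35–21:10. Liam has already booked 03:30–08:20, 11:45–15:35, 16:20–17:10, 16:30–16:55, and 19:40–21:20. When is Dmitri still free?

10:30-11:35, 19:35-19:40

First set merges to 04:45-05:50, 10:30-11:35, 13:05-13:45, 19:35-21:10.
Second set merges to 03:30-08:20, 11:45-15:35, 16:20-17:10, 19:40-21:20.
04:45-05:50 lies entirely inside B → drops out.
10:30-11:35 is untouched.
13:05-13:45 lies entirely inside B → drops out.
19:35-21:10 with B removed leaves 19:35-19:40.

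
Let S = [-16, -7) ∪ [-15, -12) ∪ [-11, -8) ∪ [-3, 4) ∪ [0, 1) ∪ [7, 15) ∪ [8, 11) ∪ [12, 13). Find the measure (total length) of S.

Merged: [-16, -7), [-3, 4), [7, 15).
Lengths: 9 + 7 + 8 = 24.

24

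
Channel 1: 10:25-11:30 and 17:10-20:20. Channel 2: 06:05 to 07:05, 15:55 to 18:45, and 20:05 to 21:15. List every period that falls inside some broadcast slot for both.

10:25–11:30 falls entirely outside B.
17:10–20:20 overlaps B on 17:10–18:45, 20:05–20:20.

17:10–18:45, 20:05–20:20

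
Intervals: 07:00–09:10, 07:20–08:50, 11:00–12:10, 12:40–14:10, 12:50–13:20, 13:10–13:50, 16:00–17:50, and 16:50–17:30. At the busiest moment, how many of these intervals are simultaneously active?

3

At 13:10, 3 of the intervals are simultaneously active.
No point has more.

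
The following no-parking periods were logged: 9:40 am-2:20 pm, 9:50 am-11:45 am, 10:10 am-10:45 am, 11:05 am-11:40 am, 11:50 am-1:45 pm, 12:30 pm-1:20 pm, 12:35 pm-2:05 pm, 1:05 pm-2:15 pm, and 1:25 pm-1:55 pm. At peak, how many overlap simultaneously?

5

Walk the sorted start/end points keeping a running depth.
The depth first hits 5 at 1:05 pm.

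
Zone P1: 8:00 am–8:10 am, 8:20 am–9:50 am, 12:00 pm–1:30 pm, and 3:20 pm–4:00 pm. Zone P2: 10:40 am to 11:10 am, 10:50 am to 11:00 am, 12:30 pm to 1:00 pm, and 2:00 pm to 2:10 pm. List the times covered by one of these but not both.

Second set merges to 10:40 am–11:10 am, 12:30 pm–1:00 pm, 2:00 pm–2:10 pm.
Only in the first: 8:00 am–8:10 am, 8:20 am–9:50 am, 12:00 pm–12:30 pm, 1:00 pm–1:30 pm, 3:20 pm–4:00 pm.
Only in the second: 10:40 am–11:10 am, 2:00 pm–2:10 pm.
Together these are the periods covered by exactly one.

8:00 am–8:10 am, 8:20 am–9:50 am, 10:40 am–11:10 am, 12:00 pm–12:30 pm, 1:00 pm–1:30 pm, 2:00 pm–2:10 pm, 3:20 pm–4:00 pm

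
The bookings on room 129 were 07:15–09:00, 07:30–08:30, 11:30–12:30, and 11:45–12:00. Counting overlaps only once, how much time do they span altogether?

Merged: 07:15–09:00, 11:30–12:30.
Lengths: 1 h 45 min + 1 h = 2 h 45 min.

2 h 45 min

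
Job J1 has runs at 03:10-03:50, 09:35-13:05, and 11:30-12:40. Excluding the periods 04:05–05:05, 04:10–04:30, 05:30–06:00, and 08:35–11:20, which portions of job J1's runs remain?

03:10–03:50, 11:20–13:05

A, merged: 03:10–03:50, 09:35–13:05.
B, merged: 04:05–05:05, 05:30–06:00, 08:35–11:20.
03:10–03:50: nothing removed.
09:35–13:05 \ B = 11:20–13:05.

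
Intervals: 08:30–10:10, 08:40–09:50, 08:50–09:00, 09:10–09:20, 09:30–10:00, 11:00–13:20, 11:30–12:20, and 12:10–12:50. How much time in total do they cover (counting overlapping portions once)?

4 h

Merged: 08:30-10:10, 11:00-13:20.
Lengths: 1 h 40 min + 2 h 20 min = 4 h.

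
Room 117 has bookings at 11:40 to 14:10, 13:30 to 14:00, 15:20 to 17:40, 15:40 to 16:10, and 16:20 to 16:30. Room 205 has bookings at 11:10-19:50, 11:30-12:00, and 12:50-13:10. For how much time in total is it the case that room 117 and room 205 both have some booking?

Merge the first list: 11:40–14:10, 15:20–17:40.
Merge the second list: 11:10–19:50.
A ∩ B = 11:40–14:10, 15:20–17:40.
Total: 2 h 30 min + 2 h 20 min = 4 h 50 min.

4 h 50 min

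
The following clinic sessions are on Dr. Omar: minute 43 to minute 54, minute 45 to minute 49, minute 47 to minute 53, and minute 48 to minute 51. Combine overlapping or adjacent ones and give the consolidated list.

minute 45 to minute 49 overlaps/touches minute 43 to minute 54 → extend to minute 43 to minute 54.
minute 47 to minute 53 overlaps/touches minute 43 to minute 54 → extend to minute 43 to minute 54.
minute 48 to minute 51 overlaps/touches minute 43 to minute 54 → extend to minute 43 to minute 54.

minute 43 to minute 54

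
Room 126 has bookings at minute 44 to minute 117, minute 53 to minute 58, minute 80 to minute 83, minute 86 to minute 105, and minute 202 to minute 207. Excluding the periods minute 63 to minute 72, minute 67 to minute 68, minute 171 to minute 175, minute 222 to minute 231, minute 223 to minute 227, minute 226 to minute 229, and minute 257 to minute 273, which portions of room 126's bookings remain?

minute 44 to minute 63, minute 72 to minute 117, minute 202 to minute 207

First set merges to minute 44 to minute 117, minute 202 to minute 207.
Second set merges to minute 63 to minute 72, minute 171 to minute 175, minute 222 to minute 231, minute 257 to minute 273.
minute 44 to minute 117 with B removed leaves minute 44 to minute 63, minute 72 to minute 117.
minute 202 to minute 207 is untouched.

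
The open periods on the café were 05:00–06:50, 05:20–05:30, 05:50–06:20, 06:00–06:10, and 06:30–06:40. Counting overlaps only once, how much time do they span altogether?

Merged: 05:00–06:50.
Length: 1 h 50 min.

1 h 50 min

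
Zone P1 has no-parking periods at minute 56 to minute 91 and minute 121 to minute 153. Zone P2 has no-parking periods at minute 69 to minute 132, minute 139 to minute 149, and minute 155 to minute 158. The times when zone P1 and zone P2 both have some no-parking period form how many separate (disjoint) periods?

A ∩ B = minute 69 to minute 91, minute 121 to minute 132, minute 139 to minute 149.
That is 3 disjoint pieces.

3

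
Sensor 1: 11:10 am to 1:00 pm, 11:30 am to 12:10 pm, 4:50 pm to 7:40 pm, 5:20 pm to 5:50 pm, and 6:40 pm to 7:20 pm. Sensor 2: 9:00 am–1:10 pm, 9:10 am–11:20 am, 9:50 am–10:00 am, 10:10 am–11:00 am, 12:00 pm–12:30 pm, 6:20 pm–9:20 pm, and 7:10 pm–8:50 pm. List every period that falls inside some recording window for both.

Merge the first list: 11:10 am–1:00 pm, 4:50 pm–7:40 pm.
Merge the second list: 9:00 am–1:10 pm, 6:20 pm–9:20 pm.
11:10 am–1:00 pm meets the second set on 11:10 am–1:00 pm.
4:50 pm–7:40 pm meets the second set on 6:20 pm–7:40 pm.

11:10 am–1:00 pm, 6:20 pm–7:40 pm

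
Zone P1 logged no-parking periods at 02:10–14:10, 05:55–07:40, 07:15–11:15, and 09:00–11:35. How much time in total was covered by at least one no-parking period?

12 h

Merged: 02:10–14:10.
Length: 12 h.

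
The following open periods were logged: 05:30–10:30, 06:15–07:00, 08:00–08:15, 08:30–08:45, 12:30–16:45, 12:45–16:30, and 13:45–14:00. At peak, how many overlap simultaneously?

At 13:45, 3 of the intervals are simultaneously active.
No point has more.

3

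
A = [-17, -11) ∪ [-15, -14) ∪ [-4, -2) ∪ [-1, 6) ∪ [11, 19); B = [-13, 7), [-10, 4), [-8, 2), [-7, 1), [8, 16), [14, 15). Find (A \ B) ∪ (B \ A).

[-17, -13) ∪ [-11, -4) ∪ [-2, -1) ∪ [6, 7) ∪ [8, 11) ∪ [16, 19)

First set merges to [-17, -11), [-4, -2), [-1, 6), [11, 19).
Second set merges to [-13, 7), [8, 16).
A but not B: [-17, -13), [16, 19).
B but not A: [-11, -4), [-2, -1), [6, 7), [8, 11).
Combining gives A △ B.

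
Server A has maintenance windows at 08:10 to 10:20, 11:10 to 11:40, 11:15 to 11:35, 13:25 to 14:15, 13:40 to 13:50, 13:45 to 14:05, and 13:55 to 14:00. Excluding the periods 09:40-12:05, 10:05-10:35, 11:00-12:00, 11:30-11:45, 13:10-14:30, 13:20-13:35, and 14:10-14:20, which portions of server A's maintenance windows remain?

A, merged: 08:10–10:20, 11:10–11:40, 13:25–14:15.
B, merged: 09:40–12:05, 13:10–14:30.
08:10–10:20 with B removed leaves 08:10–09:40.
11:10–11:40 lies entirely inside B → drops out.
13:25–14:15 lies entirely inside B → drops out.

08:10–09:40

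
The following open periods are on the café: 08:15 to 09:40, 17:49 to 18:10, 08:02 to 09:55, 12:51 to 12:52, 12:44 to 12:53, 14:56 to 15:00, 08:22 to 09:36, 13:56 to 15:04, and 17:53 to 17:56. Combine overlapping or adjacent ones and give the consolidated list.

08:02–09:55, 12:44–12:53, 13:56–15:04, 17:49–18:10

Sort by start: 08:02–09:55, 08:15–09:40, 08:22–09:36, 12:44–12:53, 12:51–12:52, 13:56–15:04, 14:56–15:00, 17:49–18:10, 17:53–17:56.
08:15–09:40 overlaps/touches 08:02–09:55 → extend to 08:02–09:55.
08:22–09:36 overlaps/touches 08:02–09:55 → extend to 08:02–09:55.
12:44–12:53 is disjoint → start new block.
12:51–12:52 overlaps/touches 12:44–12:53 → extend to 12:44–12:53.
13:56–15:04 is disjoint → start new block.
14:56–15:00 overlaps/touches 13:56–15:04 → extend to 13:56–15:04.
17:49–18:10 is disjoint → start new block.
17:53–17:56 overlaps/touches 17:49–18:10 → extend to 17:49–18:10.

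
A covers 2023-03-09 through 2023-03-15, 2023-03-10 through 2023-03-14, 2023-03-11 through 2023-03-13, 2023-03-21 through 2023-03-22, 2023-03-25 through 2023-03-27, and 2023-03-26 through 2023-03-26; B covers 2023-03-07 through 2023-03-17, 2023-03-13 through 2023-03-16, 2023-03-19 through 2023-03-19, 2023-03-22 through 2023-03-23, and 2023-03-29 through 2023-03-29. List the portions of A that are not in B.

2023-03-21 through 2023-03-21, 2023-03-25 through 2023-03-27

Merge the first list: 2023-03-09 through 2023-03-15, 2023-03-21 through 2023-03-22, 2023-03-25 through 2023-03-27.
Merge the second list: 2023-03-07 through 2023-03-17, 2023-03-19 through 2023-03-19, 2023-03-22 through 2023-03-23, 2023-03-29 through 2023-03-29.
2023-03-09 through 2023-03-15: fully covered by B → removed.
2023-03-21 through 2023-03-22 minus B → 2023-03-21 through 2023-03-21.
2023-03-25 through 2023-03-27: no B overlap → unchanged.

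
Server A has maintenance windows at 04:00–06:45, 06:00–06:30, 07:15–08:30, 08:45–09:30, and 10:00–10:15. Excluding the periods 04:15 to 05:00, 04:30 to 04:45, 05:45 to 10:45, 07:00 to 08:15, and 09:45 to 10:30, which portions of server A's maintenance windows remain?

04:00–04:15, 05:00–05:45

A, merged: 04:00–06:45, 07:15–08:30, 08:45–09:30, 10:00–10:15.
B, merged: 04:15–05:00, 05:45–10:45.
04:00–06:45 \ B = 04:00–04:15, 05:00–05:45.
07:15–08:30: entirely removed.
08:45–09:30: entirely removed.
10:00–10:15: entirely removed.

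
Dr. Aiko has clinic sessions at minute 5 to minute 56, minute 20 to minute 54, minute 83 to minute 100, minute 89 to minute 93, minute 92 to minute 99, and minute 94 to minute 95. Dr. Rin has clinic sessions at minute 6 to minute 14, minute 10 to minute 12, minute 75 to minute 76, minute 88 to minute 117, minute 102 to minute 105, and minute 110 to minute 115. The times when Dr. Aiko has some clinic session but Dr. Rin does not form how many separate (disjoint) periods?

First set merges to minute 5 to minute 56, minute 83 to minute 100.
Second set merges to minute 6 to minute 14, minute 75 to minute 76, minute 88 to minute 117.
A \ B = minute 5 to minute 6, minute 14 to minute 56, minute 83 to minute 88.
That is 3 disjoint pieces.

3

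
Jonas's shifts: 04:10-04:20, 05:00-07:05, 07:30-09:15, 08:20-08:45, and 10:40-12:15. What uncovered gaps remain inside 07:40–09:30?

09:15–09:30

The merged coverage is 04:10–04:20, 05:00–07:05, 07:30–09:15, 10:40–12:15.
Complement within 07:40–09:30: 09:15–09:30.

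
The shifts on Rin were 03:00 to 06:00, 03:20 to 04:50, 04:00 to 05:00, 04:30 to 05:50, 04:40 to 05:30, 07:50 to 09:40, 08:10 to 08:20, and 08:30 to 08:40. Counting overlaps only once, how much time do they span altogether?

4 h 50 min

Merged: 03:00–06:00, 07:50–09:40.
Lengths: 3 h + 1 h 50 min = 4 h 50 min.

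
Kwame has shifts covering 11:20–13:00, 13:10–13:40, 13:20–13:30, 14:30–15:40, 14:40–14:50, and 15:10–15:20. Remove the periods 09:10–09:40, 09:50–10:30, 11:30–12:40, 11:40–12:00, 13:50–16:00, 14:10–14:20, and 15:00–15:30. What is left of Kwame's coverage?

11:20–11:30, 12:40–13:00, 13:10–13:40

First set merges to 11:20–13:00, 13:10–13:40, 14:30–15:40.
Second set merges to 09:10–09:40, 09:50–10:30, 11:30–12:40, 13:50–16:00.
11:20–13:00 with B removed leaves 11:20–11:30, 12:40–13:00.
13:10–13:40 is untouched.
14:30–15:40 lies entirely inside B → drops out.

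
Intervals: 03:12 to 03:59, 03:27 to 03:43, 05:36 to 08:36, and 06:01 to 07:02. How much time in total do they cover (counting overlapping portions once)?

3 h 47 min

Merged: 03:12–03:59, 05:36–08:36.
Lengths: 47 min + 3 h = 3 h 47 min.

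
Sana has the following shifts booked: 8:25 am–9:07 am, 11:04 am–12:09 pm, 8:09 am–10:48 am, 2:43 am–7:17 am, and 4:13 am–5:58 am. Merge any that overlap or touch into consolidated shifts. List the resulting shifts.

2:43 am-7:17 am, 8:09 am-10:48 am, 11:04 am-12:09 pm

Sort by start: 2:43 am-7:17 am, 4:13 am-5:58 am, 8:09 am-10:48 am, 8:25 am-9:07 am, 11:04 am-12:09 pm.
4:13 am-5:58 am overlaps/touches 2:43 am-7:17 am → extend to 2:43 am-7:17 am.
8:09 am-10:48 am is disjoint → start new block.
8:25 am-9:07 am overlaps/touches 8:09 am-10:48 am → extend to 8:09 am-10:48 am.
11:04 am-12:09 pm is disjoint → start new block.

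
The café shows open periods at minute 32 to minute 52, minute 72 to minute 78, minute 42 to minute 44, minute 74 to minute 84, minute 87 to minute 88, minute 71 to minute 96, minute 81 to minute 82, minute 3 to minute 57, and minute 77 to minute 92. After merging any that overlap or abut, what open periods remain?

Sort by start: minute 3 to minute 57, minute 32 to minute 52, minute 42 to minute 44, minute 71 to minute 96, minute 72 to minute 78, minute 74 to minute 84, minute 77 to minute 92, minute 81 to minute 82, minute 87 to minute 88.
minute 32 to minute 52 overlaps/touches minute 3 to minute 57 → extend to minute 3 to minute 57.
minute 42 to minute 44 overlaps/touches minute 3 to minute 57 → extend to minute 3 to minute 57.
minute 71 to minute 96 is disjoint → start new block.
minute 72 to minute 78 overlaps/touches minute 71 to minute 96 → extend to minute 71 to minute 96.
minute 74 to minute 84 overlaps/touches minute 71 to minute 96 → extend to minute 71 to minute 96.
minute 77 to minute 92 overlaps/touches minute 71 to minute 96 → extend to minute 71 to minute 96.
minute 81 to minute 82 overlaps/touches minute 71 to minute 96 → extend to minute 71 to minute 96.
minute 87 to minute 88 overlaps/touches minute 71 to minute 96 → extend to minute 71 to minute 96.

minute 3 to minute 57, minute 71 to minute 96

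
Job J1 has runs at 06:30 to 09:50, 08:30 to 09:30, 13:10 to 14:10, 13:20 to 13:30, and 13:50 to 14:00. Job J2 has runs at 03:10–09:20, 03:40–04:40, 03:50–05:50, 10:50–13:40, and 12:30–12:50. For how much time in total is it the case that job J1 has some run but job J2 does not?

First set merges to 06:30–09:50, 13:10–14:10.
Second set merges to 03:10–09:20, 10:50–13:40.
A \ B = 09:20–09:50, 13:40–14:10.
Total: 30 min + 30 min = 1 h.

1 h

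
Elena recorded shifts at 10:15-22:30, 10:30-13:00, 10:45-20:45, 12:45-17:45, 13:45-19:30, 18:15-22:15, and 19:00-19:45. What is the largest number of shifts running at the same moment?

Walk the sorted start/end points keeping a running depth.
The depth first hits 5 at 19:00.

5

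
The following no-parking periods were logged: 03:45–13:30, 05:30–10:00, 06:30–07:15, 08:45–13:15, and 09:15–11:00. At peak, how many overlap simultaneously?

Walk the sorted start/end points keeping a running depth.
The depth first hits 4 at 09:15.

4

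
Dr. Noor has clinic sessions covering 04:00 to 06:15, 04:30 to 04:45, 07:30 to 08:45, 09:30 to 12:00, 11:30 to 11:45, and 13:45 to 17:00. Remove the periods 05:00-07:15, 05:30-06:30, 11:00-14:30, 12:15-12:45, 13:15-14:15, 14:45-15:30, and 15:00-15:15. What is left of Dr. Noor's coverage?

04:00-05:00, 07:30-08:45, 09:30-11:00, 14:30-14:45, 15:30-17:00

A, merged: 04:00-06:15, 07:30-08:45, 09:30-12:00, 13:45-17:00.
B, merged: 05:00-07:15, 11:00-14:30, 14:45-15:30.
04:00-06:15 with B removed leaves 04:00-05:00.
07:30-08:45 is untouched.
09:30-12:00 with B removed leaves 09:30-11:00.
13:45-17:00 with B removed leaves 14:30-14:45, 15:30-17:00.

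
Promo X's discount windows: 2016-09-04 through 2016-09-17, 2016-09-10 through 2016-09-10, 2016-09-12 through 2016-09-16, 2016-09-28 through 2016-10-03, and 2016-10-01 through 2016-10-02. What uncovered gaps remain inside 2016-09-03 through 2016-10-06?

2016-09-03 through 2016-09-03, 2016-09-18 through 2016-09-27, 2016-10-04 through 2016-10-06

Covered (merged): 2016-09-04 through 2016-09-17, 2016-09-28 through 2016-10-03.
Complement within 2016-09-03 through 2016-10-06: 2016-09-03 through 2016-09-03, 2016-09-18 through 2016-09-27, 2016-10-04 through 2016-10-06.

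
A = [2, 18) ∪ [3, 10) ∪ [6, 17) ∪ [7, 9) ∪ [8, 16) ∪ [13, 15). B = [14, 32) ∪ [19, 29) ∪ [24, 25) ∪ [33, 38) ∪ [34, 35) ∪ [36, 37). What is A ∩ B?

A, merged: [2, 18).
B, merged: [14, 32), [33, 38).
[2, 18) ∩ B → [14, 18).

[14, 18)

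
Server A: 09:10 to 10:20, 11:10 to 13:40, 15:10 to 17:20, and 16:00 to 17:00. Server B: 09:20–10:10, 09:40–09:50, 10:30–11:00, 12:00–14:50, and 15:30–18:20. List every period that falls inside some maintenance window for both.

First set merges to 09:10–10:20, 11:10–13:40, 15:10–17:20.
Second set merges to 09:20–10:10, 10:30–11:00, 12:00–14:50, 15:30–18:20.
09:10–10:20 meets the second set on 09:20–10:10.
11:10–13:40 meets the second set on 12:00–13:40.
15:10–17:20 meets the second set on 15:30–17:20.

09:20–10:10, 12:00–13:40, 15:30–17:20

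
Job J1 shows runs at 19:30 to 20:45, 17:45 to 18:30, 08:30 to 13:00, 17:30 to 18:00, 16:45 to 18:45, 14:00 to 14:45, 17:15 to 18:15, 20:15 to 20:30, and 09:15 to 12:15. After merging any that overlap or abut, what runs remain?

Sort by start: 08:30–13:00, 09:15–12:15, 14:00–14:45, 16:45–18:45, 17:15–18:15, 17:30–18:00, 17:45–18:30, 19:30–20:45, 20:15–20:30.
09:15–12:15 overlaps/touches 08:30–13:00 → extend to 08:30–13:00.
14:00–14:45 is disjoint → start new block.
16:45–18:45 is disjoint → start new block.
17:15–18:15 overlaps/touches 16:45–18:45 → extend to 16:45–18:45.
17:30–18:00 overlaps/touches 16:45–18:45 → extend to 16:45–18:45.
17:45–18:30 overlaps/touches 16:45–18:45 → extend to 16:45–18:45.
19:30–20:45 is disjoint → start new block.
20:15–20:30 overlaps/touches 19:30–20:45 → extend to 19:30–20:45.

08:30–13:00, 14:00–14:45, 16:45–18:45, 19:30–20:45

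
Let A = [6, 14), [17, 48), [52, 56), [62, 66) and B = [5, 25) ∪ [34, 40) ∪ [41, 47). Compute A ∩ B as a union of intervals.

[6, 14) meets the second set on [6, 14).
[17, 48) meets the second set on [17, 25), [34, 40), [41, 47).
[52, 56): no overlap with the second set.
[62, 66): no overlap with the second set.

[6, 14) ∪ [17, 25) ∪ [34, 40) ∪ [41, 47)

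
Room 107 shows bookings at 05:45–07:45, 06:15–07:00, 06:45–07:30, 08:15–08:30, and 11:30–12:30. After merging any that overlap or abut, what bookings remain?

06:15–07:00 overlaps/touches 05:45–07:45 → extend to 05:45–07:45.
06:45–07:30 overlaps/touches 05:45–07:45 → extend to 05:45–07:45.
08:15–08:30 is disjoint → start new block.
11:30–12:30 is disjoint → start new block.

05:45–07:45, 08:15–08:30, 11:30–12:30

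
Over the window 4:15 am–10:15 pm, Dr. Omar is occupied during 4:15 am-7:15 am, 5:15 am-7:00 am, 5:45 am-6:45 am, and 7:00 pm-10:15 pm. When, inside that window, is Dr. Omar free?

The merged coverage is 4:15 am-7:15 am, 7:00 pm-10:15 pm.
Uncovered inside 4:15 am-10:15 pm: 7:15 am-7:00 pm.

7:15 am-7:00 pm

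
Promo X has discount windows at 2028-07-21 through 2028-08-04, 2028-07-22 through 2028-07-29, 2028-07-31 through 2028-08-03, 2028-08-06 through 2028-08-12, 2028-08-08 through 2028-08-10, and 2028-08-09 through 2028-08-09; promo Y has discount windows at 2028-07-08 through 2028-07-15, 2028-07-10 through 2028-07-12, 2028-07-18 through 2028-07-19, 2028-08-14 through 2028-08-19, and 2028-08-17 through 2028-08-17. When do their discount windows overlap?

none

A, merged: 2028-07-21 through 2028-08-04, 2028-08-06 through 2028-08-12.
B, merged: 2028-07-08 through 2028-07-15, 2028-07-18 through 2028-07-19, 2028-08-14 through 2028-08-19.
2028-07-21 through 2028-08-04 falls entirely outside B.
2028-08-06 through 2028-08-12 falls entirely outside B.
No overlap.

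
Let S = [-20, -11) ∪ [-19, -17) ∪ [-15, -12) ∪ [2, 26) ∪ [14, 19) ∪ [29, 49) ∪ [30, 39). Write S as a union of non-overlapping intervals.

[-20, -11) ∪ [2, 26) ∪ [29, 49)

[-19, -17) overlaps/touches [-20, -11) → extend to [-20, -11).
[-15, -12) overlaps/touches [-20, -11) → extend to [-20, -11).
[2, 26) is disjoint → start new block.
[14, 19) overlaps/touches [2, 26) → extend to [2, 26).
[29, 49) is disjoint → start new block.
[30, 39) overlaps/touches [29, 49) → extend to [29, 49).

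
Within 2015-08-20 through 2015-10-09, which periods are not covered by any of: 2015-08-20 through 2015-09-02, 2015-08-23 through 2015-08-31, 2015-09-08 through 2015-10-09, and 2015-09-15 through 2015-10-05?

The merged coverage is 2015-08-20 through 2015-09-02, 2015-09-08 through 2015-10-09.
Complement within 2015-08-20 through 2015-10-09: 2015-09-03 through 2015-09-07.

2015-09-03 through 2015-09-07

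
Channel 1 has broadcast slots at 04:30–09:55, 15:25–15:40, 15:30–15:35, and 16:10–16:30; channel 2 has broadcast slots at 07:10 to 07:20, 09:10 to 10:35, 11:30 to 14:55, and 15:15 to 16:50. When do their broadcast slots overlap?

Merge the first list: 04:30-09:55, 15:25-15:40, 16:10-16:30.
04:30-09:55 ∩ B → 07:10-07:20, 09:10-09:55.
15:25-15:40 ∩ B → 15:25-15:40.
16:10-16:30 ∩ B → 16:10-16:30.

07:10-07:20, 09:10-09:55, 15:25-15:40, 16:10-16:30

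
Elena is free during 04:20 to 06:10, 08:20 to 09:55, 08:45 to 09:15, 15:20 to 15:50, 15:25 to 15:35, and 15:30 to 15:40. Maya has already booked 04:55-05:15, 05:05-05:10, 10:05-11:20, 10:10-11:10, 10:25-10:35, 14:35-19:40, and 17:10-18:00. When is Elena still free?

04:20–04:55, 05:15–06:10, 08:20–09:55

A, merged: 04:20–06:10, 08:20–09:55, 15:20–15:50.
B, merged: 04:55–05:15, 10:05–11:20, 14:35–19:40.
04:20–06:10 minus B → 04:20–04:55, 05:15–06:10.
08:20–09:55: no B overlap → unchanged.
15:20–15:50: fully covered by B → removed.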